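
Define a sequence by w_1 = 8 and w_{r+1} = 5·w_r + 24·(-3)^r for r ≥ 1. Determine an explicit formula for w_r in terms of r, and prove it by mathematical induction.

Computing the first terms: w_1 = 8, w_2 = -32, w_3 = 56. This suggests w_r = (-3)^(r + 1) - 5^(r - 1).
Base case (r = 1): the formula gives 8 = 8 = w_1.
For the inductive step, assume it holds for an arbitrary p ≥ 1, so w_p = (-3)^(p + 1) - 5^(p - 1).
Then w_{p+1} = 5·w_p + 24·(-3)^p = 5·((-3)^(p + 1) - 5^(p - 1)) + 24·(-3)^p = (-3)^(p + 2) - 5^p = (-3)^((p+1) + 1) - 5^((p+1) - 1),
which is the claimed formula at r = p+1.
By the principle of mathematical induction, the result holds for all r ≥ 1.

w_r = (-3)^(r + 1) - 5^(r - 1)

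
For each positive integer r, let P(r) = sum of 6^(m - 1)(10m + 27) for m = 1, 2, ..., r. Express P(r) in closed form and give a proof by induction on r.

P(r) = 6^r(2r + 5) - 5

We claim P(r) = 6^r(2r + 5) - 5 for all r ≥ 1.
When r = 1: P(1) = 37, and the closed form gives 37. They agree.
Inductive step: suppose the statement holds for some m ≥ 1, so P(m) = 6^m(2m + 5) - 5.
Then P(m+1) = P(m) + (6^m(10m + 37)) = (6^m(2m + 5) - 5) + (6^m(10m + 37)).
Simplifying, P(m+1) = 12·6^m·m + 42·6^m - 5 = 6^(m+1)(2(m+1) + 5) - 5,
which is the closed form with r = m+1.
Hence, by induction on r, the claim holds for every r ≥ 1.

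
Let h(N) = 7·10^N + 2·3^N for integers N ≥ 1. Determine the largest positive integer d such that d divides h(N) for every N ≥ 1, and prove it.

Computing the first values: h(1) = 76 and h(2) = 718; gcd(76, 718) = 2, so d ≤ 2.
We prove 2 | 7·10^N + 2·3^N for all N ≥ 1 by induction on N.
Base case (N = 1): h(1) = 76 = 2·(38), so 2 | h(1).
Inductive step: suppose the statement holds for some k ≥ 1, i.e. 2 | h(k). Then
h(k+1) − 10·h(k) = (7·10^(k+1) + 2·3^(k+1)) − 10·(7·10^k + 2·3^k) = (2)·3^k·(3 − 10) = (-14)·3^k. Since 2 | h(k) by the inductive hypothesis, 2 | 10·h(k); and 2 | -14 since -14 = 2·-7. Therefore 2 | h(k+1).
By induction, the statement is established for all N ≥ 1.
Therefore the largest such d is 2.

d = 2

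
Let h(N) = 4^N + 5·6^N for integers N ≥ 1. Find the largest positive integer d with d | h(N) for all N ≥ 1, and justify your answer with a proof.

d = 2

Computing the first values: h(1) = 34 and h(2) = 196; gcd(34, 196) = 2, so d ≤ 2.
We prove 2 | 4^N + 5·6^N for all N ≥ 1 by induction on N.
When N = 1: h(1) = 34 = 2·(17), so 2 | h(1).
Suppose the result is true for N = m, i.e. 2 | h(m). Then
h(m+1) − 6·h(m) = (4^(m+1) + 5·6^(m+1)) − 6·(4^m + 5·6^m) = (1)·4^m·(4 − 6) = (-2)·4^m. Since 2 | h(m) by the inductive hypothesis, 2 | 6·h(m); and 2 | -2 since -2 = 2·-1. Therefore 2 | h(m+1).
Hence, by induction on N, the claim holds for every N ≥ 1.
Therefore the largest such d is 2.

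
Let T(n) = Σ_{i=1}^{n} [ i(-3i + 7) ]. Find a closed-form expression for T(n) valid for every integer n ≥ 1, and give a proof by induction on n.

T(n) = -n(n - 3)(n + 1)

We claim T(n) = -n(n - 3)(n + 1) for all n ≥ 1.
Base step (n = 1): T(1) = 4, and the closed form gives 4. They agree.
Inductive step: suppose the statement holds for some i ≥ 1, so T(i) = i(-i^2 + 2i + 3).
Then T(i+1) = T(i) + (-3i^2 + i + 4) = (i(-i^2 + 2i + 3)) + (-3i^2 + i + 4).
Simplifying, T(i+1) = -(i - 2)(i + 1)(i + 2) = -(i+1)((i+1) - 3)((i+1) + 1),
which is the closed form with n = i+1.
By the principle of mathematical induction, the result holds for all n ≥ 1.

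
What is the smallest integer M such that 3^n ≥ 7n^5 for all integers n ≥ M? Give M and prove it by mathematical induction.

M = 14

At n = 13: 1594323 < 2599051, so the inequality fails and M ≥ 14. We prove 3^n ≥ 7n^5 for all n ≥ 14.
Base step (n = 14): 3^n = 4782969 and 7n^5 = 3764768, so 4782969 ≥ 3764768.
Suppose the result is true for n = m, so 3^m ≥ 7m^5.
Then 3^(m + 1) = 3·(3^m) ≥ 3·(7m^5).
Also, for m ≥ 14 we have 3·(7m^5) ≥ 7(m+1)^5, since 3 ≥ (1 + 1/m)^5 for all m ≥ 14.
Combining, 3^(m + 1) ≥ 7(m+1)^5.
This completes the induction.
Hence the smallest such M is 14.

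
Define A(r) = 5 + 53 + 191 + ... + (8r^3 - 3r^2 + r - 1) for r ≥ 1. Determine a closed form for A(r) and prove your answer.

A(r) = r(2r^3 + 3r^2 + r - 1)

We claim A(r) = r(2r^3 + 3r^2 + r - 1) for all r ≥ 1.
Base step (r = 1): A(1) = 5, and the closed form gives 5. They agree.
Inductive step: suppose the statement holds for some i ≥ 1, so A(i) = i(2i^3 + 3i^2 + i - 1).
Then A(i+1) = A(i) + (i + 8(i + 1)^3 - 3(i + 1)^2) = (i(2i^3 + 3i^2 + i - 1)) + (i + 8(i + 1)^3 - 3(i + 1)^2).
Simplifying, A(i+1) = (i + 1)(2i^3 + 9i^2 + 13i + 5) = (i+1)(2(i+1)^3 + 3(i+1)^2 + (i+1) - 1),
which is the closed form with r = i+1.
This completes the induction.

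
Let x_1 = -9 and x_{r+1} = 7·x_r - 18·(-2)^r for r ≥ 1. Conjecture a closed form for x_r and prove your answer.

Computing the first terms: x_1 = -9, x_2 = -27, x_3 = -261. This suggests x_r = -(-2)^(r + 1) - 5·7^(r - 1).
Base case (r = 1): the formula gives -9 = -9 = x_1.
Inductive step: assume the claim holds for r = i, so x_i = -(-2)^(i + 1) - 5·7^(i - 1).
Then x_{i+1} = 7·x_i - 18·(-2)^i = 7·(-(-2)^(i + 1) - 5·7^(i - 1)) - 18·(-2)^i = -(-2)^(i + 2) - 5·7^i = -(-2)^((i+1) + 1) - 5·7^((i+1) - 1),
which is the claimed formula at r = i+1.
By induction, the statement is established for all r ≥ 1.

x_r = -(-2)^(r + 1) - 5·7^(r - 1)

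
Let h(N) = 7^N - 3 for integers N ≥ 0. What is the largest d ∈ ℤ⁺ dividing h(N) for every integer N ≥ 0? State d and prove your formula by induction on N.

d = 2

Computing the first values: h(0) = -2 and h(1) = 4; gcd(-2, 4) = 2, so d ≤ 2.
We prove 2 | 7^N - 3 for all N ≥ 0 by induction on N.
For the base case N = 0: h(0) = -2 = 2·(-1), so 2 | h(0).
Inductive step: suppose the statement holds for some m ≥ 0, i.e. 2 | h(m). Then
h(m+1) = 7^(m+1) - 3 = 7·(7^m - 3) + 18 = 7·h(m) + 18. The first term is divisible by 2 by the inductive hypothesis, and 18 is divisible by 2. Hence 2 | h(m+1).
By the principle of mathematical induction, the result holds for all N ≥ 0.
Therefore the largest such d is 2.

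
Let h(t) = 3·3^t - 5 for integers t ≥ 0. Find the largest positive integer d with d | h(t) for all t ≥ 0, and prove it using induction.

d = 2

Computing the first values: h(0) = -2 and h(1) = 4; gcd(-2, 4) = 2, so d ≤ 2.
We prove 2 | 3·3^t - 5 for all t ≥ 0 by induction on t.
When t = 0: h(0) = -2 = 2·(-1), so 2 | h(0).
For the inductive step, assume it holds for an arbitrary j ≥ 0, i.e. 2 | h(j). Then
h(j+1) = 3·3^(j+1) - 5 = 3·(3·3^j - 5) + 10 = 3·h(j) + 10. The first term is divisible by 2 by the inductive hypothesis, and 10 is divisible by 2. Hence 2 | h(j+1).
By the principle of mathematical induction, the result holds for all t ≥ 0.
Therefore the largest such d is 2.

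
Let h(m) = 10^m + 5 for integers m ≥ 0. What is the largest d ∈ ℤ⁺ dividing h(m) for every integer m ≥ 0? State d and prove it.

Computing the first values: h(0) = 6 and h(1) = 15; gcd(6, 15) = 3, so d ≤ 3.
We prove 3 | 10^m + 5 for all m ≥ 0 by induction on m.
Base case (m = 0): h(0) = 6 = 3·(2), so 3 | h(0).
Inductive step: suppose the statement holds for some r ≥ 0, i.e. 3 | h(r). Then
h(r+1) = 10^(r+1) + 5 = 10·(10^r + 5) - 45 = 10·h(r) - 45. The first term is divisible by 3 by the inductive hypothesis, and -45 is divisible by 3. Hence 3 | h(r+1).
By induction, the statement is established for all m ≥ 0.
Therefore the largest such d is 3.

d = 3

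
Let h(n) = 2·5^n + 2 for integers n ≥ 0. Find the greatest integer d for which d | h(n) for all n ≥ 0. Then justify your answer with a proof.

d = 4

Computing the first values: h(0) = 4 and h(1) = 12; gcd(4, 12) = 4, so d ≤ 4.
We prove 4 | 2·5^n + 2 for all n ≥ 0 by induction on n.
When n = 0: h(0) = 4 = 4·(1), so 4 | h(0).
Suppose the result is true for n = i, i.e. 4 | h(i). Then
h(i+1) = 2·5^(i+1) + 2 = 5·(2·5^i + 2) - 8 = 5·h(i) - 8. The first term is divisible by 4 by the inductive hypothesis, and -8 is divisible by 4. Hence 4 | h(i+1).
This completes the induction.
Therefore the largest such d is 4.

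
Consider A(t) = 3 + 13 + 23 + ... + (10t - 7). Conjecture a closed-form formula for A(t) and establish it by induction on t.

A(t) = t(5t - 2)

We claim A(t) = t(5t - 2) for all t ≥ 1.
Base case (t = 1): A(1) = 3, and the closed form gives 3. They agree.
Inductive step: suppose the statement holds for some m ≥ 1, so A(m) = m(5m - 2).
Then A(m+1) = A(m) + (10m + 3) = (m(5m - 2)) + (10m + 3).
Simplifying, A(m+1) = (m + 1)(5m + 3) = (m+1)(5(m+1) - 2),
which is the closed form with t = m+1.
By induction, the statement is established for all t ≥ 1.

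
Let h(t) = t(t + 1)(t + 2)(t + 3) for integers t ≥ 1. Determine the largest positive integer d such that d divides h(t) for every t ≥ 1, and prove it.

d = 24

Computing the first values: h(1) = 24 and h(2) = 120; gcd(24, 120) = 24, so d ≤ 24.
We prove 24 | t(t + 1)(t + 2)(t + 3) for all t ≥ 1 by induction on t.
Base case (t = 1): h(1) = 24 = 24·(1), so 24 | h(1).
Suppose the result is true for t = i, i.e. 24 | h(i). Then
h(i+1) − h(i) = (i+1)·(i+2)·(i+3)·(i+4) − i·(i+1)·(i+2)·(i+3) = (i+1)·(i+2)·(i+3)·[(i+4) − i] = 4·(i+1)·(i+2)·(i+3). The product of 3 consecutive integers is divisible by (3)! = 6, so h(i+1) − h(i) is divisible by 4·6 = 24. By the inductive hypothesis 24 | h(i), hence 24 | h(i+1).
By the principle of mathematical induction, the result holds for all t ≥ 1.
Therefore the largest such d is 24.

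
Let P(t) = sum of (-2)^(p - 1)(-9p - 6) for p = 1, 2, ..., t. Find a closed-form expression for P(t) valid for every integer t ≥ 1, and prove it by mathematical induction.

We claim P(t) = 3(-2)^t(t + 1) - 3 for all t ≥ 1.
Base step (t = 1): P(1) = -15, and the closed form gives -15. They agree.
For the inductive step, assume it holds for an arbitrary p ≥ 1, so P(p) = 3(-2)^p(p + 1) - 3.
Then P(p+1) = P(p) + ((-2)^p(-9p - 15)) = (3(-2)^p(p + 1) - 3) + ((-2)^p(-9p - 15)).
Simplifying, P(p+1) = -6(-2)^p·p - 12(-2)^p - 3 = 3(-2)^(p+1)((p+1) + 1) - 3,
which is the closed form with t = p+1.
This completes the induction.

P(t) = 3(-2)^t(t + 1) - 3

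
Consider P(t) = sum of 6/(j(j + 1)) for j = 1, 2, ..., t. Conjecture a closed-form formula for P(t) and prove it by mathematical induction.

We claim P(t) = 6t/(t + 1) for all t ≥ 1.
Base case (t = 1): P(1) = 3, and the closed form gives 3. They agree.
For the inductive step, assume it holds for an arbitrary j ≥ 1, so P(j) = 6j/(j + 1).
Then P(j+1) = P(j) + (6/((j + 1)(j + 2))) = (6j/(j + 1)) + (6/((j + 1)(j + 2))).
Simplifying, P(j+1) = 6(j + 1)/(j + 2) = 6(j+1)/((j+1) + 1),
which is the closed form with t = j+1.
Hence, by induction on t, the claim holds for every t ≥ 1.

P(t) = 6t/(t + 1)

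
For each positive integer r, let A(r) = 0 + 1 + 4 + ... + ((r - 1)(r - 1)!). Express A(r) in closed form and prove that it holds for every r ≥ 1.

A(r) = r! - 1

We claim A(r) = r! - 1 for all r ≥ 1.
Base case (r = 1): A(1) = 0, and the closed form gives 0. They agree.
Inductive step: assume the claim holds for r = k, so A(k) = k! - 1.
Then A(k+1) = A(k) + (k·k!) = (k! - 1) + (k·k!).
Simplifying, A(k+1) = (k+1)! - 1,
which is the closed form with r = k+1.
This completes the induction.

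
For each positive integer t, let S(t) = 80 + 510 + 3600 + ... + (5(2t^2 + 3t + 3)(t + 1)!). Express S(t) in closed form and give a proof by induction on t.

We claim S(t) = (10t + 5)(t + 2)! - 10 for all t ≥ 1.
Base step (t = 1): S(1) = 80, and the closed form gives 80. They agree.
Inductive step: assume the claim holds for t = r, so S(r) = (10r + 5)(r + 2)! - 10.
Then S(r+1) = S(r) + (5(2r^2 + 7r + 8)(r + 2)!) = ((10r + 5)(r + 2)! - 10) + (5(2r^2 + 7r + 8)(r + 2)!).
Simplifying, S(r+1) = (10(r+1) + 5)((r+1) + 2)! - 10,
which is the closed form with t = r+1.
This completes the induction.

S(t) = (10t + 5)(t + 2)! - 10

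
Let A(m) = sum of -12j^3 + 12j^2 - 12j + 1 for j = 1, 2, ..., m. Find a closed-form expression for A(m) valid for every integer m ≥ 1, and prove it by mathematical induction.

A(m) = -m(3m^3 + 2m^2 + 3m + 3)

We claim A(m) = -m(3m^3 + 2m^2 + 3m + 3) for all m ≥ 1.
Base step (m = 1): A(1) = -11, and the closed form gives -11. They agree.
Suppose the result is true for m = j, so A(j) = j(-3j^3 - 2j^2 - 3j - 3).
Then A(j+1) = A(j) + (-12j^3 - 24j^2 - 24j - 11) = (j(-3j^3 - 2j^2 - 3j - 3)) + (-12j^3 - 24j^2 - 24j - 11).
Simplifying, A(j+1) = -(j + 1)(3j^3 + 11j^2 + 16j + 11) = -(j+1)(3(j+1)^3 + 2(j+1)^2 + 3(j+1) + 3),
which is the closed form with m = j+1.
This completes the induction.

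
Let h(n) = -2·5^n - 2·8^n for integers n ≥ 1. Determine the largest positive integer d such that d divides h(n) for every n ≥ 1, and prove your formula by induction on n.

d = 2

Computing the first values: h(1) = -26 and h(2) = -178; gcd(-26, -178) = 2, so d ≤ 2.
We prove 2 | -2·5^n - 2·8^n for all n ≥ 1 by induction on n.
For the base case n = 1: h(1) = -26 = 2·(-13), so 2 | h(1).
For the inductive step, assume it holds for an arbitrary k ≥ 1, i.e. 2 | h(k). Then
h(k+1) − 8·h(k) = (-2·5^(k+1) - 2·8^(k+1)) − 8·(-2·5^k - 2·8^k) = (-2)·5^k·(5 − 8) = (6)·5^k. Since 2 | h(k) by the inductive hypothesis, 2 | 8·h(k); and 2 | 6 since 6 = 2·3. Therefore 2 | h(k+1).
This completes the induction.
Therefore the largest such d is 2.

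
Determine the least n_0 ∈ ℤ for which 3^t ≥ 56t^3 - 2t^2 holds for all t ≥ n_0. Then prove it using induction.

n_0 = 10

At t = 9: 19683 < 40662, so the inequality fails and n_0 ≥ 10. We prove 3^t ≥ 56t^3 - 2t^2 for all t ≥ 10.
For the base case t = 10: 3^t = 59049 and 56t^3 - 2t^2 = 55800, so 59049 ≥ 55800.
Suppose the result is true for t = j, so 3^j ≥ 56j^3 - 2j^2.
Then 3^(j + 1) = 3·(3^j) ≥ 3·(56j^3 - 2j^2).
Also, for j ≥ 10 we have 3·(56j^3 - 2j^2) ≥ 56(j+1)^3 - 2(j+1)^2, since 3·(56j^3 - 2j^2) − (56(j+1)^3 - 2(j+1)^2) = 112j^3 - 172j^2 - 164j - 54, which is nonnegative for all j ≥ 10.
Combining, 3^(j + 1) ≥ 56(j+1)^3 - 2(j+1)^2.
Hence, by induction on t, the claim holds for every t ≥ 10.
Hence the smallest such n_0 is 10.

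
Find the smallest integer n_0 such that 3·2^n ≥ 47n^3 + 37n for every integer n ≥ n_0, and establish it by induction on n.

At n = 15: 98304 < 159180, so the inequality fails and n_0 ≥ 16. We prove 3·2^n ≥ 47n^3 + 37n for all n ≥ 16.
Base case (n = 16): 3·2^n = 196608 and 47n^3 + 37n = 193104, so 196608 ≥ 193104.
Inductive step: suppose the statement holds for some r ≥ 16, so 3·2^r ≥ 47r^3 + 37r.
Then 3·2^(r + 1) = 2·(3·2^r) ≥ 2·(47r^3 + 37r).
Also, for r ≥ 16 we have 2·(47r^3 + 37r) ≥ 47(r+1)^3 + 37(r+1), since 2·(47r^3 + 37r) − (47(r+1)^3 + 37(r+1)) = 47r^3 - 141r^2 - 104r - 84, which is nonnegative for all r ≥ 16.
Combining, 3·2^(r + 1) ≥ 47(r+1)^3 + 37(r+1).
This completes the induction.
Hence the smallest such n_0 is 16.

n_0 = 16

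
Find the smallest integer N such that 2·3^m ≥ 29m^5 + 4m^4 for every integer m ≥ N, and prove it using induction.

N = 15

At m = 14: 9565938 < 15750560, so the inequality fails and N ≥ 15. We prove 2·3^m ≥ 29m^5 + 4m^4 for all m ≥ 15.
Base step (m = 15): 2·3^m = 28697814 and 29m^5 + 4m^4 = 22224375, so 28697814 ≥ 22224375.
Inductive step: assume the claim holds for m = i, so 2·3^i ≥ 29i^5 + 4i^4.
Then 2·3^(i + 1) = 3·(2·3^i) ≥ 3·(29i^5 + 4i^4).
Also, for i ≥ 15 we have 3·(29i^5 + 4i^4) ≥ 29(i+1)^5 + 4(i+1)^4, since 3·(29i^5 + 4i^4) − (29(i+1)^5 + 4(i+1)^4) = 58i^5 - 137i^4 - 306i^3 - 314i^2 - 161i - 33, which is nonnegative for all i ≥ 15.
Combining, 2·3^(i + 1) ≥ 29(i+1)^5 + 4(i+1)^4.
Hence, by induction on m, the claim holds for every m ≥ 15.
Hence the smallest such N is 15.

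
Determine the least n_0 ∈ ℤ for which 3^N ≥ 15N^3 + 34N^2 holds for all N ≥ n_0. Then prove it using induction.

At N = 8: 6561 < 9856, so the inequality fails and n_0 ≥ 9. We prove 3^N ≥ 15N^3 + 34N^2 for all N ≥ 9.
Base step (N = 9): 3^N = 19683 and 15N^3 + 34N^2 = 13689, so 19683 ≥ 13689.
Suppose the result is true for N = m, so 3^m ≥ 15m^3 + 34m^2.
Then 3^(m + 1) = 3·(3^m) ≥ 3·(15m^3 + 34m^2).
Also, for m ≥ 9 we have 3·(15m^3 + 34m^2) ≥ 15(m+1)^3 + 34(m+1)^2, since 3·(15m^3 + 34m^2) − (15(m+1)^3 + 34(m+1)^2) = 30m^3 + 23m^2 - 113m - 49, which is nonnegative for all m ≥ 9.
Combining, 3^(m + 1) ≥ 15(m+1)^3 + 34(m+1)^2.
Hence, by induction on N, the claim holds for every N ≥ 9.
Hence the smallest such n_0 is 9.

n_0 = 9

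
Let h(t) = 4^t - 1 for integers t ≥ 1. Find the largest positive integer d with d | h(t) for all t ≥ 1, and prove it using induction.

d = 3

Computing the first values: h(1) = 3 and h(2) = 15; gcd(3, 15) = 3, so d ≤ 3.
We prove 3 | 4^t - 1 for all t ≥ 1 by induction on t.
When t = 1: h(1) = 3 = 3·(1), so 3 | h(1).
Inductive step: suppose the statement holds for some p ≥ 1, i.e. 3 | h(p). Then
4^{p+1} − 1^{p+1} = 4·4^p − 1·1^p = 4·(4^p − 1^p) + (3)·1^p. The first term is divisible by 3 by the inductive hypothesis, and the second term (3)·1^p is divisible by 3 since 3 | 3. Hence 3 | h(p+1).
By induction, the statement is established for all t ≥ 1.
Therefore the largest such d is 3.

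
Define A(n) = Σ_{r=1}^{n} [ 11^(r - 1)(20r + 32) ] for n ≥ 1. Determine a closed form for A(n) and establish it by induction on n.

We claim A(n) = 11^n(2n + 3) - 3 for all n ≥ 1.
Base step (n = 1): A(1) = 52, and the closed form gives 52. They agree.
For the inductive step, assume it holds for an arbitrary r ≥ 1, so A(r) = 11^r(2r + 3) - 3.
Then A(r+1) = A(r) + (11^r(20r + 52)) = (11^r(2r + 3) - 3) + (11^r(20r + 52)).
Simplifying, A(r+1) = 22·11^r·r + 55·11^r - 3 = 11^(r+1)(2(r+1) + 3) - 3,
which is the closed form with n = r+1.
By the principle of mathematical induction, the result holds for all n ≥ 1.

A(n) = 11^n(2n + 3) - 3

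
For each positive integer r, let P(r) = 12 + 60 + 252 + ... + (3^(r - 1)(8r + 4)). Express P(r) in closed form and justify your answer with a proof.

We claim P(r) = 4·3^r·r for all r ≥ 1.
When r = 1: P(1) = 12, and the closed form gives 12. They agree.
Suppose the result is true for r = p, so P(p) = 4·3^p·p.
Then P(p+1) = P(p) + (3^p(8p + 12)) = (4·3^p·p) + (3^p(8p + 12)).
Simplifying, P(p+1) = 12·3^p(p + 1) = 4·3^(p+1)·(p+1),
which is the closed form with r = p+1.
Hence, by induction on r, the claim holds for every r ≥ 1.

P(r) = 4·3^r·r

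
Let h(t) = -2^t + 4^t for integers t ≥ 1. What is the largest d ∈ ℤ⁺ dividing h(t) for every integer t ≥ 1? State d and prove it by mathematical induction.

Computing the first values: h(1) = 2 and h(2) = 12; gcd(2, 12) = 2, so d ≤ 2.
We prove 2 | -2^t + 4^t for all t ≥ 1 by induction on t.
For the base case t = 1: h(1) = 2 = 2·(1), so 2 | h(1).
Suppose the result is true for t = i, i.e. 2 | h(i). Then
4^{i+1} − 2^{i+1} = 4·4^i − 2·2^i = 4·(4^i − 2^i) + (2)·2^i. The first term is divisible by 2 by the inductive hypothesis, and the second term (2)·2^i is divisible by 2 since 2 | 2. Hence 2 | h(i+1).
Hence, by induction on t, the claim holds for every t ≥ 1.
Therefore the largest such d is 2.

d = 2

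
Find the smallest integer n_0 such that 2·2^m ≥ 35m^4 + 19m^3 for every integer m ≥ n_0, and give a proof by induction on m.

n_0 = 23

At m = 22: 8388608 < 8401272, so the inequality fails and n_0 ≥ 23. We prove 2·2^m ≥ 35m^4 + 19m^3 for all m ≥ 23.
Base case (m = 23): 2·2^m = 16777216 and 35m^4 + 19m^3 = 10025608, so 16777216 ≥ 10025608.
Inductive step: suppose the statement holds for some r ≥ 23, so 2·2^r ≥ 35r^4 + 19r^3.
Then 2·2^(r + 1) = 2·(2·2^r) ≥ 2·(35r^4 + 19r^3).
Also, for r ≥ 23 we have 2·(35r^4 + 19r^3) ≥ 35(r+1)^4 + 19(r+1)^3, since 2·(35r^4 + 19r^3) − (35(r+1)^4 + 19(r+1)^3) = 35r^4 - 121r^3 - 267r^2 - 197r - 54, which is nonnegative for all r ≥ 23.
Combining, 2·2^(r + 1) ≥ 35(r+1)^4 + 19(r+1)^3.
This completes the induction.
Hence the smallest such n_0 is 23.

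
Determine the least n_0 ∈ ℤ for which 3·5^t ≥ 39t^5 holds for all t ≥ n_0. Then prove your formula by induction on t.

n_0 = 9

At t = 8: 1171875 < 1277952, so the inequality fails and n_0 ≥ 9. We prove 3·5^t ≥ 39t^5 for all t ≥ 9.
Base case (t = 9): 3·5^t = 5859375 and 39t^5 = 2302911, so 5859375 ≥ 2302911.
Inductive step: suppose the statement holds for some m ≥ 9, so 3·5^m ≥ 39m^5.
Then 3·5^(m + 1) = 5·(3·5^m) ≥ 5·(39m^5).
Also, for m ≥ 9 we have 5·(39m^5) ≥ 39(m+1)^5, since 5 ≥ (1 + 1/m)^5 for all m ≥ 9.
Combining, 3·5^(m + 1) ≥ 39(m+1)^5.
This completes the induction.
Hence the smallest such n_0 is 9.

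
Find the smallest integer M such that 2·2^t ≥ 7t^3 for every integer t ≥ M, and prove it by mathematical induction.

At t = 12: 8192 < 12096, so the inequality fails and M ≥ 13. We prove 2·2^t ≥ 7t^3 for all t ≥ 13.
When t = 13: 2·2^t = 16384 and 7t^3 = 15379, so 16384 ≥ 15379.
Suppose the result is true for t = m, so 2·2^m ≥ 7m^3.
Then 2·2^(m + 1) = 2·(2·2^m) ≥ 2·(7m^3).
Also, for m ≥ 13 we have 2·(7m^3) ≥ 7(m+1)^3, since 2 ≥ (1 + 1/m)^3 for all m ≥ 13.
Combining, 2·2^(m + 1) ≥ 7(m+1)^3.
This completes the induction.
Hence the smallest such M is 13.

M = 13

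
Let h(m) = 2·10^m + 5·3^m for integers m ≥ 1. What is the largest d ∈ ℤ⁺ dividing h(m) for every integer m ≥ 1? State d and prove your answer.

d = 35

Computing the first values: h(1) = 35 and h(2) = 245; gcd(35, 245) = 35, so d ≤ 35.
We prove 35 | 2·10^m + 5·3^m for all m ≥ 1 by induction on m.
When m = 1: h(1) = 35 = 35·(1), so 35 | h(1).
Suppose the result is true for m = i, i.e. 35 | h(i). Then
h(i+1) − 10·h(i) = (2·10^(i+1) + 5·3^(i+1)) − 10·(2·10^i + 5·3^i) = (5)·3^i·(3 − 10) = (-35)·3^i. Since 35 | h(i) by the inductive hypothesis, 35 | 10·h(i); and 35 | -35 since -35 = 35·-1. Therefore 35 | h(i+1).
This completes the induction.
Therefore the largest such d is 35.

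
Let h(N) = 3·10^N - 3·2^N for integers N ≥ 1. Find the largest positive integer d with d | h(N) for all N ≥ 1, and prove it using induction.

d = 24

Computing the first values: h(1) = 24 and h(2) = 288; gcd(24, 288) = 24, so d ≤ 24.
We prove 24 | 3·10^N - 3·2^N for all N ≥ 1 by induction on N.
For the base case N = 1: h(1) = 24 = 24·(1), so 24 | h(1).
Inductive step: suppose the statement holds for some r ≥ 1, i.e. 24 | h(r). Then
h(r+1) − 10·h(r) = (3·10^(r+1) - 3·2^(r+1)) − 10·(3·10^r - 3·2^r) = (-3)·2^r·(2 − 10) = (24)·2^r. Since 24 | h(r) by the inductive hypothesis, 24 | 10·h(r); and 24 | 24 since 24 = 24·1. Therefore 24 | h(r+1).
By induction, the statement is established for all N ≥ 1.
Therefore the largest such d is 24.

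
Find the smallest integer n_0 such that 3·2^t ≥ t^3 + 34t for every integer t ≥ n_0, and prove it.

n_0 = 9

At t = 8: 768 < 784, so the inequality fails and n_0 ≥ 9. We prove 3·2^t ≥ t^3 + 34t for all t ≥ 9.
Base case (t = 9): 3·2^t = 1536 and t^3 + 34t = 1035, so 1536 ≥ 1035.
Inductive step: assume the claim holds for t = k, so 3·2^k ≥ k^3 + 34k.
Then 3·2^(k + 1) = 2·(3·2^k) ≥ 2·(k^3 + 34k).
Also, for k ≥ 9 we have 2·(k^3 + 34k) ≥ (k+1)^3 + 34(k+1), since 2·(k^3 + 34k) − ((k+1)^3 + 34(k+1)) = k^3 - 3k^2 + 31k - 35, which is nonnegative for all k ≥ 9.
Combining, 3·2^(k + 1) ≥ (k+1)^3 + 34(k+1).
This completes the induction.
Hence the smallest such n_0 is 9.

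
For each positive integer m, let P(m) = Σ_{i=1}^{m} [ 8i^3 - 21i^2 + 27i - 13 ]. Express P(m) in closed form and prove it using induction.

P(m) = m(2m^3 - 3m^2 + 5m - 3)

We claim P(m) = m(2m^3 - 3m^2 + 5m - 3) for all m ≥ 1.
For the base case m = 1: P(1) = 1, and the closed form gives 1. They agree.
Suppose the result is true for m = i, so P(i) = i(2i^3 - 3i^2 + 5i - 3).
Then P(i+1) = P(i) + (8i^3 + 3i^2 + 9i + 1) = (i(2i^3 - 3i^2 + 5i - 3)) + (8i^3 + 3i^2 + 9i + 1).
Simplifying, P(i+1) = (i + 1)(2i^3 + 3i^2 + 5i + 1) = (i+1)(2(i+1)^3 - 3(i+1)^2 + 5(i+1) - 3),
which is the closed form with m = i+1.
By induction, the statement is established for all m ≥ 1.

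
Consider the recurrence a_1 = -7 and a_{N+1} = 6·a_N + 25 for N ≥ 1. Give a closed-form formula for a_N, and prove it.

a_N = -2·6^(N - 1) - 5

Computing the first terms: a_1 = -7, a_2 = -17, a_3 = -77. This suggests a_N = -2·6^(N - 1) - 5.
When N = 1: the formula gives -7 = -7 = a_1.
For the inductive step, assume it holds for an arbitrary m ≥ 1, so a_m = -2·6^(m - 1) - 5.
Then a_{m+1} = 6·a_m + 25 = 6·(-2·6^(m - 1) - 5) + 25 = -2·6^m - 5 = -2·6^((m+1) - 1) - 5,
which is the claimed formula at N = m+1.
Hence, by induction on N, the claim holds for every N ≥ 1.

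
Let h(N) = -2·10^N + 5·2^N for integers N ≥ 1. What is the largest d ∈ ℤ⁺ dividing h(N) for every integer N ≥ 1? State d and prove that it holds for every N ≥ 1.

Computing the first values: h(1) = -10 and h(2) = -180; gcd(-10, -180) = 10, so d ≤ 10.
We prove 10 | -2·10^N + 5·2^N for all N ≥ 1 by induction on N.
Base case (N = 1): h(1) = -10 = 10·(-1), so 10 | h(1).
For the inductive step, assume it holds for an arbitrary i ≥ 1, i.e. 10 | h(i). Then
h(i+1) − 10·h(i) = (-2·10^(i+1) + 5·2^(i+1)) − 10·(-2·10^i + 5·2^i) = (5)·2^i·(2 − 10) = (-40)·2^i. Since 10 | h(i) by the inductive hypothesis, 10 | 10·h(i); and 10 | -40 since -40 = 10·-4. Therefore 10 | h(i+1).
By the principle of mathematical induction, the result holds for all N ≥ 1.
Therefore the largest such d is 10.

d = 10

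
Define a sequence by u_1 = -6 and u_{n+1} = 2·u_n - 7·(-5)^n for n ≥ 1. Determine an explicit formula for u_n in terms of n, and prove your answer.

u_n = (-5)^n - 2^(n - 1)

Computing the first terms: u_1 = -6, u_2 = 23, u_3 = -129. This suggests u_n = (-5)^n - 2^(n - 1).
Base step (n = 1): the formula gives -6 = -6 = u_1.
Inductive step: suppose the statement holds for some i ≥ 1, so u_i = (-5)^i - 2^(i - 1).
Then u_{i+1} = 2·u_i - 7·(-5)^i = 2·((-5)^i - 2^(i - 1)) - 7·(-5)^i = (-5)^(i + 1) - 2^i = (-5)^(i+1) - 2^((i+1) - 1),
which is the claimed formula at n = i+1.
By induction, the statement is established for all n ≥ 1.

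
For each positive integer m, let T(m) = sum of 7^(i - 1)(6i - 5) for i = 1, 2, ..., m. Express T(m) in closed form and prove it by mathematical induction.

We claim T(m) = 7^m(m - 1) + 1 for all m ≥ 1.
When m = 1: T(1) = 1, and the closed form gives 1. They agree.
Suppose the result is true for m = i, so T(i) = 7^i(i - 1) + 1.
Then T(i+1) = T(i) + (7^i(6i + 1)) = (7^i(i - 1) + 1) + (7^i(6i + 1)).
Simplifying, T(i+1) = 7^(i + 1)i + 1 = 7^(i+1)((i+1) - 1) + 1,
which is the closed form with m = i+1.
Hence, by induction on m, the claim holds for every m ≥ 1.

T(m) = 7^m(m - 1) + 1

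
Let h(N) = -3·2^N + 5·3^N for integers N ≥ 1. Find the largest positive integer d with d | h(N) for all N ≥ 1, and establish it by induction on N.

Computing the first values: h(1) = 9 and h(2) = 33; gcd(9, 33) = 3, so d ≤ 3.
We prove 3 | -3·2^N + 5·3^N for all N ≥ 1 by induction on N.
For the base case N = 1: h(1) = 9 = 3·(3), so 3 | h(1).
Inductive step: assume the claim holds for N = k, i.e. 3 | h(k). Then
h(k+1) − 3·h(k) = (-3·2^(k+1) + 5·3^(k+1)) − 3·(-3·2^k + 5·3^k) = (-3)·2^k·(2 − 3) = (3)·2^k. Since 3 | h(k) by the inductive hypothesis, 3 | 3·h(k); and 3 | 3 since 3 = 3·1. Therefore 3 | h(k+1).
By the principle of mathematical induction, the result holds for all N ≥ 1.
Therefore the largest such d is 3.

d = 3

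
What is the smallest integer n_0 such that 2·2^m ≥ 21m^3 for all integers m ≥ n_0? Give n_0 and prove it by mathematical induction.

n_0 = 16

At m = 15: 65536 < 70875, so the inequality fails and n_0 ≥ 16. We prove 2·2^m ≥ 21m^3 for all m ≥ 16.
For the base case m = 16: 2·2^m = 131072 and 21m^3 = 86016, so 131072 ≥ 86016.
Inductive step: assume the claim holds for m = j, so 2·2^j ≥ 21j^3.
Then 2·2^(j + 1) = 2·(2·2^j) ≥ 2·(21j^3).
Also, for j ≥ 16 we have 2·(21j^3) ≥ 21(j+1)^3, since 2 ≥ (1 + 1/j)^3 for all j ≥ 16.
Combining, 2·2^(j + 1) ≥ 21(j+1)^3.
By the principle of mathematical induction, the result holds for all m ≥ 16.
Hence the smallest such n_0 is 16.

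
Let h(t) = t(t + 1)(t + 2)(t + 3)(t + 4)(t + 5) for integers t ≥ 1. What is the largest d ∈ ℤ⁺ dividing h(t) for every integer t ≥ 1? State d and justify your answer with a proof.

Computing the first values: h(1) = 720 and h(2) = 5040; gcd(720, 5040) = 720, so d ≤ 720.
We prove 720 | t(t + 1)(t + 2)(t + 3)(t + 4)(t + 5) for all t ≥ 1 by induction on t.
Base step (t = 1): h(1) = 720 = 720·(1), so 720 | h(1).
Inductive step: suppose the statement holds for some p ≥ 1, i.e. 720 | h(p). Then
h(p+1) − h(p) = (p+1)·(p+2)·(p+3)·(p+4)·(p+5)·(p+6) − p·(p+1)·(p+2)·(p+3)·(p+4)·(p+5) = (p+1)·(p+2)·(p+3)·(p+4)·(p+5)·[(p+6) − p] = 6·(p+1)·(p+2)·(p+3)·(p+4)·(p+5). The product of 5 consecutive integers is divisible by (5)! = 120, so h(p+1) − h(p) is divisible by 6·120 = 720. By the inductive hypothesis 720 | h(p), hence 720 | h(p+1).
Hence, by induction on t, the claim holds for every t ≥ 1.
Therefore the largest such d is 720.

d = 720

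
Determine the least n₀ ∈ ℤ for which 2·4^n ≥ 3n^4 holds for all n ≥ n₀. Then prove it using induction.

n₀ = 5

At n = 4: 512 < 768, so the inequality fails and n₀ ≥ 5. We prove 2·4^n ≥ 3n^4 for all n ≥ 5.
For the base case n = 5: 2·4^n = 2048 and 3n^4 = 1875, so 2048 ≥ 1875.
Inductive step: assume the claim holds for n = r, so 2·4^r ≥ 3r^4.
Then 2·4^(r + 1) = 4·(2·4^r) ≥ 4·(3r^4).
Also, for r ≥ 5 we have 4·(3r^4) ≥ 3(r+1)^4, since 4 ≥ (1 + 1/r)^4 for all r ≥ 5.
Combining, 2·4^(r + 1) ≥ 3(r+1)^4.
This completes the induction.
Hence the smallest such n₀ is 5.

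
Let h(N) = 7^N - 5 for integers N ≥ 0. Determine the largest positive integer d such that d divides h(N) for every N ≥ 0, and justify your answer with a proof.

d = 2

Computing the first values: h(0) = -4 and h(1) = 2; gcd(-4, 2) = 2, so d ≤ 2.
We prove 2 | 7^N - 5 for all N ≥ 0 by induction on N.
When N = 0: h(0) = -4 = 2·(-2), so 2 | h(0).
For the inductive step, assume it holds for an arbitrary i ≥ 0, i.e. 2 | h(i). Then
h(i+1) = 7^(i+1) - 5 = 7·(7^i - 5) + 30 = 7·h(i) + 30. The first term is divisible by 2 by the inductive hypothesis, and 30 is divisible by 2. Hence 2 | h(i+1).
Hence, by induction on N, the claim holds for every N ≥ 0.
Therefore the largest such d is 2.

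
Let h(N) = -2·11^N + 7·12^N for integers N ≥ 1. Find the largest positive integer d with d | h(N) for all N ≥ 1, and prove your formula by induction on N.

Computing the first values: h(1) = 62 and h(2) = 766; gcd(62, 766) = 2, so d ≤ 2.
We prove 2 | -2·11^N + 7·12^N for all N ≥ 1 by induction on N.
Base step (N = 1): h(1) = 62 = 2·(31), so 2 | h(1).
Suppose the result is true for N = r, i.e. 2 | h(r). Then
h(r+1) − 12·h(r) = (-2·11^(r+1) + 7·12^(r+1)) − 12·(-2·11^r + 7·12^r) = (-2)·11^r·(11 − 12) = (2)·11^r. Since 2 | h(r) by the inductive hypothesis, 2 | 12·h(r); and 2 | 2 since 2 = 2·1. Therefore 2 | h(r+1).
By induction, the statement is established for all N ≥ 1.
Therefore the largest such d is 2.

d = 2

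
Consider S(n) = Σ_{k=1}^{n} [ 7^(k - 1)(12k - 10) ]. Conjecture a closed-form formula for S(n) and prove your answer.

We claim S(n) = 2·7^n(n - 1) + 2 for all n ≥ 1.
When n = 1: S(1) = 2, and the closed form gives 2. They agree.
Inductive step: suppose the statement holds for some k ≥ 1, so S(k) = 2·7^k(k - 1) + 2.
Then S(k+1) = S(k) + (7^k(12k + 2)) = (2·7^k(k - 1) + 2) + (7^k(12k + 2)).
Simplifying, S(k+1) = 14·7^k·k + 2 = 2·7^(k+1)((k+1) - 1) + 2,
which is the closed form with n = k+1.
By the principle of mathematical induction, the result holds for all n ≥ 1.

S(n) = 2·7^n(n - 1) + 2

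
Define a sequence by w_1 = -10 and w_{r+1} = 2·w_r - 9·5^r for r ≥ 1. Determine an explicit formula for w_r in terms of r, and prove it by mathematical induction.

Computing the first terms: w_1 = -10, w_2 = -65, w_3 = -355. This suggests w_r = 5·2^(r - 1) - 3·5^r.
Base step (r = 1): the formula gives -10 = -10 = w_1.
For the inductive step, assume it holds for an arbitrary p ≥ 1, so w_p = 5·2^(p - 1) - 3·5^p.
Then w_{p+1} = 2·w_p - 9·5^p = 2·(5·2^(p - 1) - 3·5^p) - 9·5^p = 5·2^p - 3·5^(p + 1) = 5·2^((p+1) - 1) - 3·5^(p+1),
which is the claimed formula at r = p+1.
This completes the induction.

w_r = 5·2^(r - 1) - 3·5^r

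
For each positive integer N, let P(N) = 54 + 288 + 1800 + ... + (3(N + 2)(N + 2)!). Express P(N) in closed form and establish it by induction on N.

We claim P(N) = 3(N + 3)! - 18 for all N ≥ 1.
For the base case N = 1: P(1) = 54, and the closed form gives 54. They agree.
Suppose the result is true for N = p, so P(p) = 3(p + 3)! - 18.
Then P(p+1) = P(p) + (3(p + 3)(p + 3)!) = (3(p + 3)! - 18) + (3(p + 3)(p + 3)!).
Simplifying, P(p+1) = 3((p+1) + 3)! - 18,
which is the closed form with N = p+1.
Hence, by induction on N, the claim holds for every N ≥ 1.

P(N) = 3(N + 3)! - 18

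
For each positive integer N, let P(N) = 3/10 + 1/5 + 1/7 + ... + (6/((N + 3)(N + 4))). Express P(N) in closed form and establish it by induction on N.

P(N) = 3N/(2(N + 4))

We claim P(N) = 3N/(2(N + 4)) for all N ≥ 1.
For the base case N = 1: P(1) = 3/10, and the closed form gives 3/10. They agree.
For the inductive step, assume it holds for an arbitrary p ≥ 1, so P(p) = 3p/(2(p + 4)).
Then P(p+1) = P(p) + (6/((p + 4)(p + 5))) = (3p/(2(p + 4))) + (6/((p + 4)(p + 5))).
Simplifying, P(p+1) = 3(p + 1)/(2(p + 5)) = 3(p+1)/(2((p+1) + 4)),
which is the closed form with N = p+1.
By induction, the statement is established for all N ≥ 1.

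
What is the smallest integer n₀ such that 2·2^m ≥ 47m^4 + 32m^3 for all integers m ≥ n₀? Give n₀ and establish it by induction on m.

At m = 22: 8388608 < 11350768, so the inequality fails and n₀ ≥ 23. We prove 2·2^m ≥ 47m^4 + 32m^3 for all m ≥ 23.
When m = 23: 2·2^m = 16777216 and 47m^4 + 32m^3 = 13541871, so 16777216 ≥ 13541871.
Inductive step: assume the claim holds for m = k, so 2·2^k ≥ 47k^4 + 32k^3.
Then 2·2^(k + 1) = 2·(2·2^k) ≥ 2·(47k^4 + 32k^3).
Also, for k ≥ 23 we have 2·(47k^4 + 32k^3) ≥ 47(k+1)^4 + 32(k+1)^3, since 2·(47k^4 + 32k^3) − (47(k+1)^4 + 32(k+1)^3) = 47k^4 - 156k^3 - 378k^2 - 284k - 79, which is nonnegative for all k ≥ 23.
Combining, 2·2^(k + 1) ≥ 47(k+1)^4 + 32(k+1)^3.
By the principle of mathematical induction, the result holds for all m ≥ 23.
Hence the smallest such n₀ is 23.

n₀ = 23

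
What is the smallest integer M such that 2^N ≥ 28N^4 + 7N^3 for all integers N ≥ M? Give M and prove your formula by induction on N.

At N = 22: 4194304 < 6633704, so the inequality fails and M ≥ 23. We prove 2^N ≥ 28N^4 + 7N^3 for all N ≥ 23.
For the base case N = 23: 2^N = 8388608 and 28N^4 + 7N^3 = 7920717, so 8388608 ≥ 7920717.
For the inductive step, assume it holds for an arbitrary k ≥ 23, so 2^k ≥ 28k^4 + 7k^3.
Then 2^(k + 1) = 2·(2^k) ≥ 2·(28k^4 + 7k^3).
Also, for k ≥ 23 we have 2·(28k^4 + 7k^3) ≥ 28(k+1)^4 + 7(k+1)^3, since 2·(28k^4 + 7k^3) − (28(k+1)^4 + 7(k+1)^3) = 28k^4 - 105k^3 - 189k^2 - 133k - 35, which is nonnegative for all k ≥ 23.
Combining, 2^(k + 1) ≥ 28(k+1)^4 + 7(k+1)^3.
By induction, the statement is established for all N ≥ 23.
Hence the smallest such M is 23.

M = 23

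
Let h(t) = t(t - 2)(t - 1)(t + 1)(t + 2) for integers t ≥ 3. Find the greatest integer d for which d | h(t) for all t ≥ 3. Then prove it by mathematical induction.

Computing the first values: h(3) = 120 and h(4) = 720; gcd(120, 720) = 120, so d ≤ 120.
We prove 120 | t(t - 2)(t - 1)(t + 1)(t + 2) for all t ≥ 3 by induction on t.
When t = 3: h(3) = 120 = 120·(1), so 120 | h(3).
Inductive step: suppose the statement holds for some i ≥ 3, i.e. 120 | h(i). Then
h(i+1) − h(i) = (i-1)·i·(i+1)·(i+2)·(i+3) − (i-2)·(i-1)·i·(i+1)·(i+2) = (i-1)·i·(i+1)·(i+2)·[(i+3) − (i-2)] = 5·(i-1)·i·(i+1)·(i+2). The product of 4 consecutive integers is divisible by (4)! = 24, so h(i+1) − h(i) is divisible by 5·24 = 120. By the inductive hypothesis 120 | h(i), hence 120 | h(i+1).
Hence, by induction on t, the claim holds for every t ≥ 3.
Therefore the largest such d is 120.

d = 120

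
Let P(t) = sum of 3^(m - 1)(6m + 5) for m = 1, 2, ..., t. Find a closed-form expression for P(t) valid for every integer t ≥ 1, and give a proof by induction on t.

P(t) = 3^t(3t + 1) - 1

We claim P(t) = 3^t(3t + 1) - 1 for all t ≥ 1.
Base step (t = 1): P(1) = 11, and the closed form gives 11. They agree.
Inductive step: assume the claim holds for t = m, so P(m) = 3^m(3m + 1) - 1.
Then P(m+1) = P(m) + (3^m(6m + 11)) = (3^m(3m + 1) - 1) + (3^m(6m + 11)).
Simplifying, P(m+1) = 9·3^m·m + 12·3^m - 1 = 3^(m+1)(3(m+1) + 1) - 1,
which is the closed form with t = m+1.
By induction, the statement is established for all t ≥ 1.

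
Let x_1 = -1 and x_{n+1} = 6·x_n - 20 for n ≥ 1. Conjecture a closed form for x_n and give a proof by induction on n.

Computing the first terms: x_1 = -1, x_2 = -26, x_3 = -176. This suggests x_n = -5·6^(n - 1) + 4.
Base case (n = 1): the formula gives -1 = -1 = x_1.
Inductive step: assume the claim holds for n = k, so x_k = -5·6^(k - 1) + 4.
Then x_{k+1} = 6·x_k - 20 = 6·(-5·6^(k - 1) + 4) - 20 = -5·6^k + 4 = -5·6^((k+1) - 1) + 4,
which is the claimed formula at n = k+1.
Hence, by induction on n, the claim holds for every n ≥ 1.

x_n = -5·6^(n - 1) + 4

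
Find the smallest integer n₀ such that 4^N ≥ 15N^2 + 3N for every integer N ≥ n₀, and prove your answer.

n₀ = 4

At N = 3: 64 < 144, so the inequality fails and n₀ ≥ 4. We prove 4^N ≥ 15N^2 + 3N for all N ≥ 4.
For the base case N = 4: 4^N = 256 and 15N^2 + 3N = 252, so 256 ≥ 252.
For the inductive step, assume it holds for an arbitrary i ≥ 4, so 4^i ≥ 15i^2 + 3i.
Then 4^(i + 1) = 4·(4^i) ≥ 4·(15i^2 + 3i).
Also, for i ≥ 4 we have 4·(15i^2 + 3i) ≥ 15(i+1)^2 + 3(i+1), since 4·(15i^2 + 3i) − (15(i+1)^2 + 3(i+1)) = 45i^2 - 21i - 18, which is nonnegative for all i ≥ 4.
Combining, 4^(i + 1) ≥ 15(i+1)^2 + 3(i+1).
This completes the induction.
Hence the smallest such n₀ is 4.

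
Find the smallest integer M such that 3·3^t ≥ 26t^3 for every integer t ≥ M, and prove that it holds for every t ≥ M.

M = 8

At t = 7: 6561 < 8918, so the inequality fails and M ≥ 8. We prove 3·3^t ≥ 26t^3 for all t ≥ 8.
Base case (t = 8): 3·3^t = 19683 and 26t^3 = 13312, so 19683 ≥ 13312.
Inductive step: assume the claim holds for t = p, so 3·3^p ≥ 26p^3.
Then 3·3^(p + 1) = 3·(3·3^p) ≥ 3·(26p^3).
Also, for p ≥ 8 we have 3·(26p^3) ≥ 26(p+1)^3, since 3 ≥ (1 + 1/p)^3 for all p ≥ 8.
Combining, 3·3^(p + 1) ≥ 26(p+1)^3.
Hence, by induction on t, the claim holds for every t ≥ 8.
Hence the smallest such M is 8.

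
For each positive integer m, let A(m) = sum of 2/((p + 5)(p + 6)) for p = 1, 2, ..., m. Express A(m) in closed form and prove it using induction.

We claim A(m) = m/(3(m + 6)) for all m ≥ 1.
Base case (m = 1): A(1) = 1/21, and the closed form gives 1/21. They agree.
Inductive step: assume the claim holds for m = p, so A(p) = p/(3(p + 6)).
Then A(p+1) = A(p) + (2/((p + 6)(p + 7))) = (p/(3(p + 6))) + (2/((p + 6)(p + 7))).
Simplifying, A(p+1) = (p + 1)/(3(p + 7)) = (p+1)/(3((p+1) + 6)),
which is the closed form with m = p+1.
By the principle of mathematical induction, the result holds for all m ≥ 1.

A(m) = m/(3(m + 6))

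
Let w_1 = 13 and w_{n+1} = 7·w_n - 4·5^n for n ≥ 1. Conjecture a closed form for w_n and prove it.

w_n = 2·5^n + 3·7^(n - 1)

Computing the first terms: w_1 = 13, w_2 = 71, w_3 = 397. This suggests w_n = 2·5^n + 3·7^(n - 1).
When n = 1: the formula gives 13 = 13 = w_1.
For the inductive step, assume it holds for an arbitrary k ≥ 1, so w_k = 2·5^k + 3·7^(k - 1).
Then w_{k+1} = 7·w_k - 4·5^k = 7·(2·5^k + 3·7^(k - 1)) - 4·5^k = 2·5^(k + 1) + 3·7^k = 2·5^(k+1) + 3·7^((k+1) - 1),
which is the claimed formula at n = k+1.
By induction, the statement is established for all n ≥ 1.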